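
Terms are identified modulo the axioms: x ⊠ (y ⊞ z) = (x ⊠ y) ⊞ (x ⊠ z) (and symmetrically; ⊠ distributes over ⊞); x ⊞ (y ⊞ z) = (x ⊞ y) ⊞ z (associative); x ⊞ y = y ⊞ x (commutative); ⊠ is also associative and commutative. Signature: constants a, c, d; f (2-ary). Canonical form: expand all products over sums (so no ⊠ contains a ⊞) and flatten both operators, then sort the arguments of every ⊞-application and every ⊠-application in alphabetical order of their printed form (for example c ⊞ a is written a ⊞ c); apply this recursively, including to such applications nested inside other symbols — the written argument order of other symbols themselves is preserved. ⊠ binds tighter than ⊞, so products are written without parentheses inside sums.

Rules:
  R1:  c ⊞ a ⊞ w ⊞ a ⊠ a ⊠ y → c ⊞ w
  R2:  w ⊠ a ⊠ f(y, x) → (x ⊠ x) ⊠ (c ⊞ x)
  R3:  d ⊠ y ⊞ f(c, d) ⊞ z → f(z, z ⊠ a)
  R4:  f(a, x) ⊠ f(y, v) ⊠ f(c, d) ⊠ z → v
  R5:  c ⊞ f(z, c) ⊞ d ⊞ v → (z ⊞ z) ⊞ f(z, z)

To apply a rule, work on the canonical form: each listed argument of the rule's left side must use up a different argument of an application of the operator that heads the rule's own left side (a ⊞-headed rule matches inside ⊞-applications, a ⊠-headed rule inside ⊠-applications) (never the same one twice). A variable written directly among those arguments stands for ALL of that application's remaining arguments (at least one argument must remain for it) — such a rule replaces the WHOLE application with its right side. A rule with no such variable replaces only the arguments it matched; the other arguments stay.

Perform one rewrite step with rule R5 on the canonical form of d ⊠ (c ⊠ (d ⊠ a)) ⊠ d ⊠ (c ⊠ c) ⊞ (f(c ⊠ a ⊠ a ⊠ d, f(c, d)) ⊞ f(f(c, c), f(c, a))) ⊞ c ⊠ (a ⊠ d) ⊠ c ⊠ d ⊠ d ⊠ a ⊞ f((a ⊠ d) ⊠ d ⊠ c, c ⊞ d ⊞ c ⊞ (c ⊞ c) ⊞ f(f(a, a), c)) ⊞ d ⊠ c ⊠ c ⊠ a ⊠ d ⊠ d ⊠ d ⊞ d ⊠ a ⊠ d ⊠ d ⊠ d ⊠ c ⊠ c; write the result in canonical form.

Canonical form:  a ⊠ a ⊠ c ⊠ c ⊠ d ⊠ d ⊠ d ⊞ a ⊠ c ⊠ c ⊠ c ⊠ d ⊠ d ⊠ d ⊞ a ⊠ c ⊠ c ⊠ d ⊠ d ⊠ d ⊠ d ⊞ a ⊠ c ⊠ c ⊠ d ⊠ d ⊠ d ⊠ d ⊞ f(a ⊠ a ⊠ c ⊠ d, f(c, d)) ⊞ f(a ⊠ c ⊠ d ⊠ d, c ⊞ c ⊞ c ⊞ c ⊞ d ⊞ f(f(a, a), c)) ⊞ f(f(c, c), f(c, a))
Match R5:  consume c, d, f(f(a, a), c);  v := c ⊞ c ⊞ c, z := f(a, a)
The variable takes the whole remainder — replace the entire application.
New term:  a ⊠ a ⊠ c ⊠ c ⊠ d ⊠ d ⊠ d ⊞ a ⊠ c ⊠ c ⊠ c ⊠ d ⊠ d ⊠ d ⊞ a ⊠ c ⊠ c ⊠ d ⊠ d ⊠ d ⊠ d ⊞ a ⊠ c ⊠ c ⊠ d ⊠ d ⊠ d ⊠ d ⊞ f(a ⊠ a ⊠ c ⊠ d, f(c, d)) ⊞ f(a ⊠ c ⊠ d ⊠ d, f(a, a) ⊞ f(a, a) ⊞ f(f(a, a), f(a, a))) ⊞ f(f(c, c), f(c, a))

Answer: a ⊠ a ⊠ c ⊠ c ⊠ d ⊠ d ⊠ d ⊞ a ⊠ c ⊠ c ⊠ c ⊠ d ⊠ d ⊠ d ⊞ a ⊠ c ⊠ c ⊠ d ⊠ d ⊠ d ⊠ d ⊞ a ⊠ c ⊠ c ⊠ d ⊠ d ⊠ d ⊠ d ⊞ f(a ⊠ a ⊠ c ⊠ d, f(c, d)) ⊞ f(a ⊠ c ⊠ d ⊠ d, f(a, a) ⊞ f(a, a) ⊞ f(f(a, a), f(a, a))) ⊞ f(f(c, c), f(c, a))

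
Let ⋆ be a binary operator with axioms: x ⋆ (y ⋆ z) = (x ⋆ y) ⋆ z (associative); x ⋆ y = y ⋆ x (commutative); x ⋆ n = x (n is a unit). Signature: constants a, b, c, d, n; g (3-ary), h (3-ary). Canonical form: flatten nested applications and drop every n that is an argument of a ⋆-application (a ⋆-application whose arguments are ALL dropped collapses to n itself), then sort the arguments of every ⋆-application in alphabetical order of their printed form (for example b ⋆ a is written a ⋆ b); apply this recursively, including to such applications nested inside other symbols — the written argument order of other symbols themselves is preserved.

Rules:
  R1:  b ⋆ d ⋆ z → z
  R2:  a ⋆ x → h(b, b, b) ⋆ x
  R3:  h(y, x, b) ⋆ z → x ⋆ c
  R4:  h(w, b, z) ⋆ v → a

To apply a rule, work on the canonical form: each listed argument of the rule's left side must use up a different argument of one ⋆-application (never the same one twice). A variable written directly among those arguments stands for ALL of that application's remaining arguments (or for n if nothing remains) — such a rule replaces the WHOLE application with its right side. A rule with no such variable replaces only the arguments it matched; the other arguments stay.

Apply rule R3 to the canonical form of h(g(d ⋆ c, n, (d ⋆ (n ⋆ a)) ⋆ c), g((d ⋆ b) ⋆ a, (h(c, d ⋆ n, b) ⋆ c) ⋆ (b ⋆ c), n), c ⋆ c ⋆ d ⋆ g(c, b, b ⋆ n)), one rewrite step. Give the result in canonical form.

Canonical form:  h(g(c ⋆ d, n, a ⋆ c ⋆ d), g(a ⋆ b ⋆ d, b ⋆ c ⋆ c ⋆ h(c, d, b), n), c ⋆ c ⋆ d ⋆ g(c, b, b))
Match R3:  consume h(c, d, b);  x := d, y := c, z := b ⋆ c ⋆ c
The extension variable absorbs all remaining arguments, so the whole application is rewritten.
Giving:  h(g(c ⋆ d, n, a ⋆ c ⋆ d), g(a ⋆ b ⋆ d, c ⋆ d, n), c ⋆ c ⋆ d ⋆ g(c, b, b))

Answer: h(g(c ⋆ d, n, a ⋆ c ⋆ d), g(a ⋆ b ⋆ d, c ⋆ d, n), c ⋆ c ⋆ d ⋆ g(c, b, b))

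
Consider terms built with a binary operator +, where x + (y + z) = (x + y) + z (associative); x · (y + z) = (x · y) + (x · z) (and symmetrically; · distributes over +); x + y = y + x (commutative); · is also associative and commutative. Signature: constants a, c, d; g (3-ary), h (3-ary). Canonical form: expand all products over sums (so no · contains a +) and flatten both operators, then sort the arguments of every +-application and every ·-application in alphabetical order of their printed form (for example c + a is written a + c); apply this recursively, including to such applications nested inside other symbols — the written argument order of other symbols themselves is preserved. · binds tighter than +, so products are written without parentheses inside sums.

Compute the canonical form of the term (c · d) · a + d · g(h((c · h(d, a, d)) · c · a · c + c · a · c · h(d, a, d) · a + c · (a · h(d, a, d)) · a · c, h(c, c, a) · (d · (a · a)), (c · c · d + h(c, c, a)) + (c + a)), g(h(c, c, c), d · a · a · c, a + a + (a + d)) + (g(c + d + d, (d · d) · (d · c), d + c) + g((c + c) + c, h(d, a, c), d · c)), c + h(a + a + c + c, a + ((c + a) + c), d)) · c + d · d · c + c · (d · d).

Answer: a · c · d + c · d · d + c · d · d + c · d · g(h(a · a · c · c · h(d, a, d) + a · a · c · c · h(d, a, d) + a · c · c · c · h(d, a, d), a · a · d · h(c, c, a), a + c + c · c · d + h(c, c, a)), g(c + c + c, h(d, a, c), c · d) + g(c + d + d, c · d · d · d, c + d) + g(h(c, c, c), a · a · c · d, a + a + a + d), c + h(a + a + c + c, a + a + c + c, d))

Derivation:
Merge nested applications:  a · c · d + c · d · g(h(a · a · c · c · h(d, a, d) + a · a · c · c · h(d, a, d) + a · c · c · c · h(d, a, d), a · a · d · h(c, c, a), a + c + c · c · d + h(c, c, a)), g(c + c + c, h(d, a, c), c · d) + g(c + d + d, c · d · d · d, c + d) + g(h(c, c, c), a · a · c · d, a + a + a + d), c + h(a + a + c + c, a + a + c + c, d)) + c · d · d + c · d · d
Sort:  a · c · d + c · d · d + c · d · d + c · d · g(h(a · a · c · c · h(d, a, d) + a · a · c · c · h(d, a, d) + a · c · c · c · h(d, a, d), a · a · d · h(c, c, a), a + c + c · c · d + h(c, c, a)), g(c + c + c, h(d, a, c), c · d) + g(c + d + d, c · d · d · d, c + d) + g(h(c, c, c), a · a · c · d, a + a + a + d), c + h(a + a + c + c, a + a + c + c, d))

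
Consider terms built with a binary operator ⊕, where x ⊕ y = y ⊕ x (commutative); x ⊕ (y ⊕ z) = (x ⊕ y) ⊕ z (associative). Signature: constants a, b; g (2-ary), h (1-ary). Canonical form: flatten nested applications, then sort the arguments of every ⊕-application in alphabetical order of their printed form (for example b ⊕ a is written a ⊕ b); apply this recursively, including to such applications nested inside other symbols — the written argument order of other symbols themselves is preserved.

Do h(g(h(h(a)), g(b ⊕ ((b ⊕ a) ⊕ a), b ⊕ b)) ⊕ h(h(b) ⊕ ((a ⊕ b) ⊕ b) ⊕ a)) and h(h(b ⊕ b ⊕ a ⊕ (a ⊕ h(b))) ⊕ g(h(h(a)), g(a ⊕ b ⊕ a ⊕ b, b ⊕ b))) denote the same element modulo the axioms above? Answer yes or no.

Answer: yes — both canonical forms are h(g(h(h(a)), g(a ⊕ a ⊕ b ⊕ b, b ⊕ b)) ⊕ h(a ⊕ a ⊕ b ⊕ b ⊕ h(b)))

Derivation:
Left:  h(g(h(h(a)), g(b ⊕ ((b ⊕ a) ⊕ a), b ⊕ b)) ⊕ h(h(b) ⊕ ((a ⊕ b) ⊕ b) ⊕ a))
  Descend into:  g(h(h(a)), g(b ⊕ ((b ⊕ a) ⊕ a), b ⊕ b)) ⊕ h(h(b) ⊕ ((a ⊕ b) ⊕ b) ⊕ a)
  Inside:  g(h(h(a)), g(b ⊕ ((b ⊕ a) ⊕ a), b ⊕ b))  →  g(h(h(a)), g(a ⊕ a ⊕ b ⊕ b, b ⊕ b))
  Simplify inside:  h(h(b) ⊕ ((a ⊕ b) ⊕ b) ⊕ a)  →  h(a ⊕ a ⊕ b ⊕ b ⊕ h(b))
  Sort:  g(h(h(a)), g(a ⊕ a ⊕ b ⊕ b, b ⊕ b)) ⊕ h(a ⊕ a ⊕ b ⊕ b ⊕ h(b))
  Put back:  h(g(h(h(a)), g(a ⊕ a ⊕ b ⊕ b, b ⊕ b)) ⊕ h(a ⊕ a ⊕ b ⊕ b ⊕ h(b)))
Right:  h(h(b ⊕ b ⊕ a ⊕ (a ⊕ h(b))) ⊕ g(h(h(a)), g(a ⊕ b ⊕ a ⊕ b, b ⊕ b)))
  Work inside:  h(b ⊕ b ⊕ a ⊕ (a ⊕ h(b))) ⊕ g(h(h(a)), g(a ⊕ b ⊕ a ⊕ b, b ⊕ b))
  Canonicalize subterm:  h(b ⊕ b ⊕ a ⊕ (a ⊕ h(b)))  →  h(a ⊕ a ⊕ b ⊕ b ⊕ h(b))
  Inside:  g(h(h(a)), g(a ⊕ b ⊕ a ⊕ b, b ⊕ b))  →  g(h(h(a)), g(a ⊕ a ⊕ b ⊕ b, b ⊕ b))
  Sort:  g(h(h(a)), g(a ⊕ a ⊕ b ⊕ b, b ⊕ b)) ⊕ h(a ⊕ a ⊕ b ⊕ b ⊕ h(b))
  Rebuild:  h(g(h(h(a)), g(a ⊕ a ⊕ b ⊕ b, b ⊕ b)) ⊕ h(a ⊕ a ⊕ b ⊕ b ⊕ h(b)))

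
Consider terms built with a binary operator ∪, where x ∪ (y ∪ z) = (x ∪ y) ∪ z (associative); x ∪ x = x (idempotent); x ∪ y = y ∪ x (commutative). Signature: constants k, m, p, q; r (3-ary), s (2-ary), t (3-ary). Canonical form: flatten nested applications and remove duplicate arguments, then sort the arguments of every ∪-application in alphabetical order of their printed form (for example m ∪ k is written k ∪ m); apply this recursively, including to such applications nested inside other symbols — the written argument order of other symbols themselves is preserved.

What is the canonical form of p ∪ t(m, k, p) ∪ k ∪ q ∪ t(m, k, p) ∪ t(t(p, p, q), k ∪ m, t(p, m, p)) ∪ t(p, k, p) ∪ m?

Answer: k ∪ m ∪ p ∪ q ∪ t(m, k, p) ∪ t(p, k, p) ∪ t(t(p, p, q), k ∪ m, t(p, m, p))

Derivation:
Drop duplicates:  drop duplicate t(m, k, p)
Sort:  k ∪ m ∪ p ∪ q ∪ t(m, k, p) ∪ t(p, k, p) ∪ t(t(p, p, q), k ∪ m, t(p, m, p))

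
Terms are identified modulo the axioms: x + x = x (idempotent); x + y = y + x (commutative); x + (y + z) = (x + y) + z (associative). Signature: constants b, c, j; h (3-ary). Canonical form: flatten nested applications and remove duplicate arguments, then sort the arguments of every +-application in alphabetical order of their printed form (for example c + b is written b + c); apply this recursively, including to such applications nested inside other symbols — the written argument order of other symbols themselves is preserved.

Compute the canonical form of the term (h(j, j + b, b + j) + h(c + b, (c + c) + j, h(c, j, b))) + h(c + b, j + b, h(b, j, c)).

Answer: h(b + c, b + j, h(b, j, c)) + h(b + c, c + j, h(c, j, b)) + h(j, b + j, b + j)

Derivation:
Merge nested applications:  h(j, j + b, b + j) + h(c + b, (c + c) + j, h(c, j, b)) + h(c + b, j + b, h(b, j, c))
Inside:  h(j, j + b, b + j)  →  h(j, b + j, b + j)
Inside:  h(c + b, (c + c) + j, h(c, j, b))  →  h(b + c, c + j, h(c, j, b))
Inside:  h(c + b, j + b, h(b, j, c))  →  h(b + c, b + j, h(b, j, c))
Sort:  h(b + c, b + j, h(b, j, c)) + h(b + c, c + j, h(c, j, b)) + h(j, b + j, b + j)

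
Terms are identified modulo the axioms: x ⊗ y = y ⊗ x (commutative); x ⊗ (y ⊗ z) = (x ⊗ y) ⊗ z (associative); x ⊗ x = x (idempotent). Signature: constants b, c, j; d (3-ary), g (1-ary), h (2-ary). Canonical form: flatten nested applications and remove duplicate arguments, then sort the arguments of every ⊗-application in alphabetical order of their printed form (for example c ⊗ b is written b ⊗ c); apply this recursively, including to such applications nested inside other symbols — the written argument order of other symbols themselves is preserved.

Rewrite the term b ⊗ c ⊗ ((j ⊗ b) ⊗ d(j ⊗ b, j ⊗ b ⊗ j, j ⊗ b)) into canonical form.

Flatten:  b ⊗ c ⊗ j ⊗ b ⊗ d(j ⊗ b, j ⊗ b ⊗ j, j ⊗ b)
Canonicalize subterm:  d(j ⊗ b, j ⊗ b ⊗ j, j ⊗ b)  →  d(b ⊗ j, b ⊗ j, b ⊗ j)
Deduplicate:  drop duplicate b
Sort arguments:  b ⊗ c ⊗ d(b ⊗ j, b ⊗ j, b ⊗ j) ⊗ j

Answer: b ⊗ c ⊗ d(b ⊗ j, b ⊗ j, b ⊗ j) ⊗ j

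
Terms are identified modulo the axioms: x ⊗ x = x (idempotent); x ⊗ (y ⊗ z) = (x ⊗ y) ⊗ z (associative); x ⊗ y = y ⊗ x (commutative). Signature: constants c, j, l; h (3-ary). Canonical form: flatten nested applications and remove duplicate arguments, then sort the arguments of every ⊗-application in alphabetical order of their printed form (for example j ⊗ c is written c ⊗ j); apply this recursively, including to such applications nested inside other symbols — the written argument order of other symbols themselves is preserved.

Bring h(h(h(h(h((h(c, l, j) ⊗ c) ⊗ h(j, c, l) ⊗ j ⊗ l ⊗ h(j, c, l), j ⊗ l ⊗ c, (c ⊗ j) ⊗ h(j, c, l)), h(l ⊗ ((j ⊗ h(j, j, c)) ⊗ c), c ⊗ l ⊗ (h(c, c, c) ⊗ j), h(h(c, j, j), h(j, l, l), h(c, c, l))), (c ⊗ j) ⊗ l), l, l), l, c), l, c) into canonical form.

Answer: h(h(h(h(h(c ⊗ h(c, l, j) ⊗ h(j, c, l) ⊗ j ⊗ l, c ⊗ j ⊗ l, c ⊗ h(j, c, l) ⊗ j), h(c ⊗ h(j, j, c) ⊗ j ⊗ l, c ⊗ h(c, c, c) ⊗ j ⊗ l, h(h(c, j, j), h(j, l, l), h(c, c, l))), c ⊗ j ⊗ l), l, l), l, c), l, c)

Derivation:
Focus inside:  (h(c, l, j) ⊗ c) ⊗ h(j, c, l) ⊗ j ⊗ l ⊗ h(j, c, l)
Flatten:  h(c, l, j) ⊗ c ⊗ h(j, c, l) ⊗ j ⊗ l ⊗ h(j, c, l)
Deduplicate:  drop duplicate h(j, c, l)
Order the arguments:  c ⊗ h(c, l, j) ⊗ h(j, c, l) ⊗ j ⊗ l
Rebuild:  h(h(h(h(h(c ⊗ h(c, l, j) ⊗ h(j, c, l) ⊗ j ⊗ l, c ⊗ j ⊗ l, c ⊗ h(j, c, l) ⊗ j), h(c ⊗ h(j, j, c) ⊗ j ⊗ l, c ⊗ h(c, c, c) ⊗ j ⊗ l, h(h(c, j, j), h(j, l, l), h(c, c, l))), c ⊗ j ⊗ l), l, l), l, c), l, c)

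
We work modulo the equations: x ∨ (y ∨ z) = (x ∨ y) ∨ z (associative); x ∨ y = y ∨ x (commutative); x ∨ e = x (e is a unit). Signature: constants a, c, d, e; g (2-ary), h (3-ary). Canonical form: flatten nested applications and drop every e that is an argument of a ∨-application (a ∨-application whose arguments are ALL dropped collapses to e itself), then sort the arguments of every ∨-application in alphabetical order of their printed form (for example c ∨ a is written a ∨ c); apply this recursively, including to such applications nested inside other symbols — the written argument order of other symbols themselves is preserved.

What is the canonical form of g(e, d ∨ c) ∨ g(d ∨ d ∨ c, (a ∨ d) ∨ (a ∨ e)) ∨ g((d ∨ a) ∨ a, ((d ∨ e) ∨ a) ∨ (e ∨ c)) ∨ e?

Answer: g(a ∨ a ∨ d, a ∨ c ∨ d) ∨ g(c ∨ d ∨ d, a ∨ a ∨ d) ∨ g(e, c ∨ d)

Derivation:
Simplify inside:  g(e, d ∨ c)  →  g(e, c ∨ d)
Simplify inside:  g(d ∨ d ∨ c, (a ∨ d) ∨ (a ∨ e))  →  g(c ∨ d ∨ d, a ∨ a ∨ d)
Inside:  g((d ∨ a) ∨ a, ((d ∨ e) ∨ a) ∨ (e ∨ c))  →  g(a ∨ a ∨ d, a ∨ c ∨ d)
Drop the unit:  drop e
Order the arguments:  g(a ∨ a ∨ d, a ∨ c ∨ d) ∨ g(c ∨ d ∨ d, a ∨ a ∨ d) ∨ g(e, c ∨ d)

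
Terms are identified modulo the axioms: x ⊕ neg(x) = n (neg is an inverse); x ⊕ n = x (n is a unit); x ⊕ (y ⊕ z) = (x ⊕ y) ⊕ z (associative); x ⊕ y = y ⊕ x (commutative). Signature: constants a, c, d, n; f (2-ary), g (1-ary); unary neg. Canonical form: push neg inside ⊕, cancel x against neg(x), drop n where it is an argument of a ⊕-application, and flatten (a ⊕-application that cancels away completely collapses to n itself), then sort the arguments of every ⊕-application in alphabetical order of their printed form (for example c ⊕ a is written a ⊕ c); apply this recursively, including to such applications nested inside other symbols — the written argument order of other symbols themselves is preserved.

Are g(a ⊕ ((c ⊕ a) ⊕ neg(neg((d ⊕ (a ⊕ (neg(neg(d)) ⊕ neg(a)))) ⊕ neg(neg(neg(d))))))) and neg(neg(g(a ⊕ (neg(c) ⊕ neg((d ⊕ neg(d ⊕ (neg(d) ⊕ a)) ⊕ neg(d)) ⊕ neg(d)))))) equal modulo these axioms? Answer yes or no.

Left:  g(a ⊕ ((c ⊕ a) ⊕ neg(neg((d ⊕ (a ⊕ (neg(neg(d)) ⊕ neg(a)))) ⊕ neg(neg(neg(d)))))))
  Descend into:  a ⊕ ((c ⊕ a) ⊕ neg(neg((d ⊕ (a ⊕ (neg(neg(d)) ⊕ neg(a)))) ⊕ neg(neg(neg(d))))))
  Push neg inside:  distribute neg over ⊕ and collapse double neg
  Collect terms:  a ⊕ a ⊕ c ⊕ d
  Put back:  g(a ⊕ a ⊕ c ⊕ d)
Right:  neg(neg(g(a ⊕ (neg(c) ⊕ neg((d ⊕ neg(d ⊕ (neg(d) ⊕ a)) ⊕ neg(d)) ⊕ neg(d))))))
  Push neg inside:  distribute neg over ⊕ and collapse double neg
  Collect terms:  g(a ⊕ a ⊕ d ⊕ neg(c))

Answer: no — g(a ⊕ a ⊕ c ⊕ d) vs g(a ⊕ a ⊕ d ⊕ neg(c))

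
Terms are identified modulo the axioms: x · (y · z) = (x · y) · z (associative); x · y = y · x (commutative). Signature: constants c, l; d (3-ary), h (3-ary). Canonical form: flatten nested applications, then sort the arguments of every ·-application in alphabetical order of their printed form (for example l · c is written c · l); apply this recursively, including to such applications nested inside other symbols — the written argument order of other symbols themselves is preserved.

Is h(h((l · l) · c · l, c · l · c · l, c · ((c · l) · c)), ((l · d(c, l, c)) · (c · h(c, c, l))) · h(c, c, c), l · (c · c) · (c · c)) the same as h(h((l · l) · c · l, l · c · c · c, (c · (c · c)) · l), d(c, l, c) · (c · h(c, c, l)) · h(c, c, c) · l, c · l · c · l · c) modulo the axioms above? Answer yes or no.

Answer: no — h(h(c · l · l · l, c · c · l · l, c · c · c · l), c · d(c, l, c) · h(c, c, c) · h(c, c, l) · l, c · c · c · c · l) vs h(h(c · l · l · l, c · c · c · l, c · c · c · l), c · d(c, l, c) · h(c, c, c) · h(c, c, l) · l, c · c · c · l · l)

Derivation:
Left:  h(h((l · l) · c · l, c · l · c · l, c · ((c · l) · c)), ((l · d(c, l, c)) · (c · h(c, c, l))) · h(c, c, c), l · (c · c) · (c · c))
  Work inside:  ((l · d(c, l, c)) · (c · h(c, c, l))) · h(c, c, c)
  Un-nest:  l · d(c, l, c) · c · h(c, c, l) · h(c, c, c)
  Order the arguments:  c · d(c, l, c) · h(c, c, c) · h(c, c, l) · l
  Rebuild:  h(h(c · l · l · l, c · c · l · l, c · c · c · l), c · d(c, l, c) · h(c, c, c) · h(c, c, l) · l, c · c · c · c · l)
Right:  h(h((l · l) · c · l, l · c · c · c, (c · (c · c)) · l), d(c, l, c) · (c · h(c, c, l)) · h(c, c, c) · l, c · l · c · l · c)
  Focus inside:  d(c, l, c) · (c · h(c, c, l)) · h(c, c, c) · l
  Flatten:  d(c, l, c) · c · h(c, c, l) · h(c, c, c) · l
  Order the arguments:  c · d(c, l, c) · h(c, c, c) · h(c, c, l) · l
  Reassemble:  h(h(c · l · l · l, c · c · c · l, c · c · c · l), c · d(c, l, c) · h(c, c, c) · h(c, c, l) · l, c · c · c · l · l)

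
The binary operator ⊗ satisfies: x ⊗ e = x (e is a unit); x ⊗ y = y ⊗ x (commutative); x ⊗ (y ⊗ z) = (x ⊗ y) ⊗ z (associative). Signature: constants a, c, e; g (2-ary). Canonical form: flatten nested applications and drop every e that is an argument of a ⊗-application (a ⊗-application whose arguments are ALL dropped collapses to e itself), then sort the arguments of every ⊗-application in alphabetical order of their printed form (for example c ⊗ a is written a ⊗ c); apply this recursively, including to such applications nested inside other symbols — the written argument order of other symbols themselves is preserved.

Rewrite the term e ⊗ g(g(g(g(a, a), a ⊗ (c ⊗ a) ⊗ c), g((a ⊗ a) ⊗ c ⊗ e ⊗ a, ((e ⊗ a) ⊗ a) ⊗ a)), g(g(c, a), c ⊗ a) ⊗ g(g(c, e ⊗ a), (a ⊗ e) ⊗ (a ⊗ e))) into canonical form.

Answer: g(g(g(g(a, a), a ⊗ a ⊗ c ⊗ c), g(a ⊗ a ⊗ a ⊗ c, a ⊗ a ⊗ a)), g(g(c, a), a ⊗ a) ⊗ g(g(c, a), a ⊗ c))

Derivation:
Canonicalize subterm:  g(g(g(g(a, a), a ⊗ (c ⊗ a) ⊗ c), g((a ⊗ a) ⊗ c ⊗ e ⊗ a, ((e ⊗ a) ⊗ a) ⊗ a)), g(g(c, a), c ⊗ a) ⊗ g(g(c, e ⊗ a), (a ⊗ e) ⊗ (a ⊗ e)))  →  g(g(g(g(a, a), a ⊗ a ⊗ c ⊗ c), g(a ⊗ a ⊗ a ⊗ c, a ⊗ a ⊗ a)), g(g(c, a), a ⊗ a) ⊗ g(g(c, a), a ⊗ c))
Drop the unit:  drop e
Sort arguments:  g(g(g(g(a, a), a ⊗ a ⊗ c ⊗ c), g(a ⊗ a ⊗ a ⊗ c, a ⊗ a ⊗ a)), g(g(c, a), a ⊗ a) ⊗ g(g(c, a), a ⊗ c))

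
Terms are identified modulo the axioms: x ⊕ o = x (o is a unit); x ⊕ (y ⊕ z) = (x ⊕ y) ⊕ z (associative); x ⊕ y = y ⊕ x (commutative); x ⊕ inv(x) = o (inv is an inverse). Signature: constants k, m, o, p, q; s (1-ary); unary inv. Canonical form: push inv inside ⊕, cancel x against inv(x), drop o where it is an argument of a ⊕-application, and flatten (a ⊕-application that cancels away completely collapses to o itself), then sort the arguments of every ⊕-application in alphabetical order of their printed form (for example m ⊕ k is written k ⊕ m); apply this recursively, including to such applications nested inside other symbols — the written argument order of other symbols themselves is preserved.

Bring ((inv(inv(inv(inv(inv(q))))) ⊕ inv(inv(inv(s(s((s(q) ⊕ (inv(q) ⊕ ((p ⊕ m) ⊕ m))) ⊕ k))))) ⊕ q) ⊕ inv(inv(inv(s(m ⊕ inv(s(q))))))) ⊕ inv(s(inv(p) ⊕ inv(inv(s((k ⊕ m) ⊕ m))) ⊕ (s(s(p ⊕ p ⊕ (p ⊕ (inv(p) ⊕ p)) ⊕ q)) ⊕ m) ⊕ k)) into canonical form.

Push inv inside:  distribute inv over ⊕ and collapse double inv
Cancel:  q cancels
Collect:  inv(s(s(inv(q) ⊕ k ⊕ m ⊕ m ⊕ p ⊕ s(q)))) ⊕ inv(s(inv(s(q)) ⊕ m)) ⊕ inv(s(inv(p) ⊕ k ⊕ m ⊕ s(k ⊕ m ⊕ m) ⊕ s(s(p ⊕ p ⊕ p ⊕ q))))
Order the arguments:  inv(s(inv(p) ⊕ k ⊕ m ⊕ s(k ⊕ m ⊕ m) ⊕ s(s(p ⊕ p ⊕ p ⊕ q)))) ⊕ inv(s(inv(s(q)) ⊕ m)) ⊕ inv(s(s(inv(q) ⊕ k ⊕ m ⊕ m ⊕ p ⊕ s(q))))

Answer: inv(s(inv(p) ⊕ k ⊕ m ⊕ s(k ⊕ m ⊕ m) ⊕ s(s(p ⊕ p ⊕ p ⊕ q)))) ⊕ inv(s(inv(s(q)) ⊕ m)) ⊕ inv(s(s(inv(q) ⊕ k ⊕ m ⊕ m ⊕ p ⊕ s(q))))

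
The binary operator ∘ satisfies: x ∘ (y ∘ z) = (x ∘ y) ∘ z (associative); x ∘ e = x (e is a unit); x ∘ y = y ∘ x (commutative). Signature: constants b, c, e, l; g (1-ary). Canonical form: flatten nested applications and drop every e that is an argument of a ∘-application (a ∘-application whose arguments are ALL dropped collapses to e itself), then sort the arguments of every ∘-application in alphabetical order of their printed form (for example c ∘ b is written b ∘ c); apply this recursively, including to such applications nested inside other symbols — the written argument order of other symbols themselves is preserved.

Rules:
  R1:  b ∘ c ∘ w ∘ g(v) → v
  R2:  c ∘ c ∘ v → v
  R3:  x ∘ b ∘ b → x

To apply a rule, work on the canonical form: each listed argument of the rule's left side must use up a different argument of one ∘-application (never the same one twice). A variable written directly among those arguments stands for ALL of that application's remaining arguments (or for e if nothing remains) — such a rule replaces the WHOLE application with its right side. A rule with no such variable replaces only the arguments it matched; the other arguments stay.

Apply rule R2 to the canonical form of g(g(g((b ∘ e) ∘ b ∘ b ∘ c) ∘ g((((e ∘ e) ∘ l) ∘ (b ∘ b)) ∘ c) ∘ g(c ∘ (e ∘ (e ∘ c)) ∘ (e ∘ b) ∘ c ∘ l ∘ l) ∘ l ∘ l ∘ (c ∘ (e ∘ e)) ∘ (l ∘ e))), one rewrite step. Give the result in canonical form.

Canonical form:  g(g(c ∘ g(b ∘ b ∘ b ∘ c) ∘ g(b ∘ b ∘ c ∘ l) ∘ g(b ∘ c ∘ c ∘ c ∘ l ∘ l) ∘ l ∘ l ∘ l))
Apply R2:  consuming c, c;  v := b ∘ c ∘ l ∘ l
Every leftover argument binds to the variable; the entire application is replaced.
Result:  g(g(c ∘ g(b ∘ b ∘ b ∘ c) ∘ g(b ∘ b ∘ c ∘ l) ∘ g(b ∘ c ∘ l ∘ l) ∘ l ∘ l ∘ l))

Answer: g(g(c ∘ g(b ∘ b ∘ b ∘ c) ∘ g(b ∘ b ∘ c ∘ l) ∘ g(b ∘ c ∘ l ∘ l) ∘ l ∘ l ∘ l))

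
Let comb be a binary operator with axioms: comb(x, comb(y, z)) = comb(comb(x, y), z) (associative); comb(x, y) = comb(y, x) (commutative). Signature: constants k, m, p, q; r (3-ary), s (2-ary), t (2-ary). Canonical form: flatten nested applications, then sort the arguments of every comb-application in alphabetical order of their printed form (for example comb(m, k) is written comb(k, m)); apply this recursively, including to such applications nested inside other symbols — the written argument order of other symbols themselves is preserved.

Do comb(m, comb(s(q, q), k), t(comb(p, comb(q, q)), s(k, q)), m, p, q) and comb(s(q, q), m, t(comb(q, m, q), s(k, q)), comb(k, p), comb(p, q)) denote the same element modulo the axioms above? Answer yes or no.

Answer: no — comb(k, m, m, p, q, s(q, q), t(comb(p, q, q), s(k, q))) vs comb(k, m, p, p, q, s(q, q), t(comb(m, q, q), s(k, q)))

Derivation:
Left:  comb(m, comb(s(q, q), k), t(comb(p, comb(q, q)), s(k, q)), m, p, q)
  Merge nested applications:  comb(m, s(q, q), k, t(comb(p, comb(q, q)), s(k, q)), m, p, q)
  Canonicalize subterm:  t(comb(p, comb(q, q)), s(k, q))  →  t(comb(p, q, q), s(k, q))
  Order the arguments:  comb(k, m, m, p, q, s(q, q), t(comb(p, q, q), s(k, q)))
Right:  comb(s(q, q), m, t(comb(q, m, q), s(k, q)), comb(k, p), comb(p, q))
  Flatten:  comb(s(q, q), m, t(comb(q, m, q), s(k, q)), k, p, p, q)
  Inside:  t(comb(q, m, q), s(k, q))  →  t(comb(m, q, q), s(k, q))
  Order the arguments:  comb(k, m, p, p, q, s(q, q), t(comb(m, q, q), s(k, q)))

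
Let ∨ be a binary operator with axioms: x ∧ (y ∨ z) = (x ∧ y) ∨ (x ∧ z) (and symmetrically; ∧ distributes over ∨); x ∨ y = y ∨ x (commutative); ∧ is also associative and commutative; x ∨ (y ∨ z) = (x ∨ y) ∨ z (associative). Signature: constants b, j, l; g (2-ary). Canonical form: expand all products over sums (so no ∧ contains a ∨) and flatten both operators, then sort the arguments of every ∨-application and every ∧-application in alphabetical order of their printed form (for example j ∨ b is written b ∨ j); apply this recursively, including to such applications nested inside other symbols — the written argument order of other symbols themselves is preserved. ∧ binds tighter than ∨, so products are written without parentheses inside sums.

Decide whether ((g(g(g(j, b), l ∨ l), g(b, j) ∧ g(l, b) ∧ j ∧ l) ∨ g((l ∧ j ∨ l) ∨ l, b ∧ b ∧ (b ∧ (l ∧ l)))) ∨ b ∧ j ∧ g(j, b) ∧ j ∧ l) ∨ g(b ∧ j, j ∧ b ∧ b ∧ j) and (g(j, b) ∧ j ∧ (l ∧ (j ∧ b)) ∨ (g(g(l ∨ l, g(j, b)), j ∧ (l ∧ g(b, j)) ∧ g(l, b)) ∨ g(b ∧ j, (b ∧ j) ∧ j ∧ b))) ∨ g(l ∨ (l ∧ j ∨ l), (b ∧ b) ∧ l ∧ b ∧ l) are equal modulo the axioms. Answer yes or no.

Answer: no — b ∧ g(j, b) ∧ j ∧ j ∧ l ∨ g(b ∧ j, b ∧ b ∧ j ∧ j) ∨ g(g(g(j, b), l ∨ l), g(b, j) ∧ g(l, b) ∧ j ∧ l) ∨ g(j ∧ l ∨ l ∨ l, b ∧ b ∧ b ∧ l ∧ l) vs b ∧ g(j, b) ∧ j ∧ j ∧ l ∨ g(b ∧ j, b ∧ b ∧ j ∧ j) ∨ g(g(l ∨ l, g(j, b)), g(b, j) ∧ g(l, b) ∧ j ∧ l) ∨ g(j ∧ l ∨ l ∨ l, b ∧ b ∧ b ∧ l ∧ l)

Derivation:
Left:  ((g(g(g(j, b), l ∨ l), g(b, j) ∧ g(l, b) ∧ j ∧ l) ∨ g((l ∧ j ∨ l) ∨ l, b ∧ b ∧ (b ∧ (l ∧ l)))) ∨ b ∧ j ∧ g(j, b) ∧ j ∧ l) ∨ g(b ∧ j, j ∧ b ∧ b ∧ j)
  Merge nested applications:  g(g(g(j, b), l ∨ l), g(b, j) ∧ g(l, b) ∧ j ∧ l) ∨ g(j ∧ l ∨ l ∨ l, b ∧ b ∧ b ∧ l ∧ l) ∨ b ∧ g(j, b) ∧ j ∧ j ∧ l ∨ g(b ∧ j, b ∧ b ∧ j ∧ j)
  Sort:  b ∧ g(j, b) ∧ j ∧ j ∧ l ∨ g(b ∧ j, b ∧ b ∧ j ∧ j) ∨ g(g(g(j, b), l ∨ l), g(b, j) ∧ g(l, b) ∧ j ∧ l) ∨ g(j ∧ l ∨ l ∨ l, b ∧ b ∧ b ∧ l ∧ l)
Right:  (g(j, b) ∧ j ∧ (l ∧ (j ∧ b)) ∨ (g(g(l ∨ l, g(j, b)), j ∧ (l ∧ g(b, j)) ∧ g(l, b)) ∨ g(b ∧ j, (b ∧ j) ∧ j ∧ b))) ∨ g(l ∨ (l ∧ j ∨ l), (b ∧ b) ∧ l ∧ b ∧ l)
  Flatten:  b ∧ g(j, b) ∧ j ∧ j ∧ l ∨ g(g(l ∨ l, g(j, b)), g(b, j) ∧ g(l, b) ∧ j ∧ l) ∨ g(b ∧ j, b ∧ b ∧ j ∧ j) ∨ g(j ∧ l ∨ l ∨ l, b ∧ b ∧ b ∧ l ∧ l)
  Order the arguments:  b ∧ g(j, b) ∧ j ∧ j ∧ l ∨ g(b ∧ j, b ∧ b ∧ j ∧ j) ∨ g(g(l ∨ l, g(j, b)), g(b, j) ∧ g(l, b) ∧ j ∧ l) ∨ g(j ∧ l ∨ l ∨ l, b ∧ b ∧ b ∧ l ∧ l)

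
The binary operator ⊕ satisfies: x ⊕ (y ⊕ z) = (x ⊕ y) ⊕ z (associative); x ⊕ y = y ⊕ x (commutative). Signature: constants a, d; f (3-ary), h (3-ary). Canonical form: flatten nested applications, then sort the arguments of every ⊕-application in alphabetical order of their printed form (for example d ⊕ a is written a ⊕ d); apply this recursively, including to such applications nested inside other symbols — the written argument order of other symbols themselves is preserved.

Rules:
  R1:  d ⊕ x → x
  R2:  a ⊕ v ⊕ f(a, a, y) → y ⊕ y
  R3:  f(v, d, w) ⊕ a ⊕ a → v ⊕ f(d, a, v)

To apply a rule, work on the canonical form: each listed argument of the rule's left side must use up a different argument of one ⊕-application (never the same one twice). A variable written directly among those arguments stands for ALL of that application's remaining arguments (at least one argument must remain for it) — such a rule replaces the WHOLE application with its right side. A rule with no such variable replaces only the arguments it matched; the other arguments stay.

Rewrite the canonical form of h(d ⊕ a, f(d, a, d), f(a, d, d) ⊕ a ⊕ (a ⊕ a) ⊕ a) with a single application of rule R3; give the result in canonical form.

Answer: h(a ⊕ d, f(d, a, d), a ⊕ a ⊕ a ⊕ f(d, a, a))

Derivation:
Canonical form:  h(a ⊕ d, f(d, a, d), a ⊕ a ⊕ a ⊕ a ⊕ f(a, d, d))
Match R3:  consume a, a, f(a, d, d);  v := a, w := d
Result:  h(a ⊕ d, f(d, a, d), a ⊕ a ⊕ a ⊕ f(d, a, a))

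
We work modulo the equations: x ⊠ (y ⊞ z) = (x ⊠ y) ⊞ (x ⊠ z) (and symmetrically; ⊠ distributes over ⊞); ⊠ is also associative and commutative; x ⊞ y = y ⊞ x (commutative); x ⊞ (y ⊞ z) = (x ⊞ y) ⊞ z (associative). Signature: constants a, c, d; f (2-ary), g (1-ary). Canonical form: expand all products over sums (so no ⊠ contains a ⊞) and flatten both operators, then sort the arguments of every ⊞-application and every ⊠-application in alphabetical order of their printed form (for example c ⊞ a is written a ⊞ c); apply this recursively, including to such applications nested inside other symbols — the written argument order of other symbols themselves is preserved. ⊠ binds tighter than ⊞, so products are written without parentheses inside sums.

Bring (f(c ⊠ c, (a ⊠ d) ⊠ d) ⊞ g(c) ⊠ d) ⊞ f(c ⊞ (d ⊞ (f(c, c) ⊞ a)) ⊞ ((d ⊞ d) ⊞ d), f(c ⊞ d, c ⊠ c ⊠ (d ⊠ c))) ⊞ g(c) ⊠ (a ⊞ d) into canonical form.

Expand products over sums:  f(c ⊠ c, a ⊠ d ⊠ d) ⊞ d ⊠ g(c) ⊞ f(a ⊞ c ⊞ d ⊞ d ⊞ d ⊞ d ⊞ f(c, c), f(c ⊞ d, c ⊠ c ⊠ c ⊠ d)) ⊞ a ⊠ g(c) ⊞ d ⊠ g(c)
Order the arguments:  a ⊠ g(c) ⊞ d ⊠ g(c) ⊞ d ⊠ g(c) ⊞ f(a ⊞ c ⊞ d ⊞ d ⊞ d ⊞ d ⊞ f(c, c), f(c ⊞ d, c ⊠ c ⊠ c ⊠ d)) ⊞ f(c ⊠ c, a ⊠ d ⊠ d)

Answer: a ⊠ g(c) ⊞ d ⊠ g(c) ⊞ d ⊠ g(c) ⊞ f(a ⊞ c ⊞ d ⊞ d ⊞ d ⊞ d ⊞ f(c, c), f(c ⊞ d, c ⊠ c ⊠ c ⊠ d)) ⊞ f(c ⊠ c, a ⊠ d ⊠ d)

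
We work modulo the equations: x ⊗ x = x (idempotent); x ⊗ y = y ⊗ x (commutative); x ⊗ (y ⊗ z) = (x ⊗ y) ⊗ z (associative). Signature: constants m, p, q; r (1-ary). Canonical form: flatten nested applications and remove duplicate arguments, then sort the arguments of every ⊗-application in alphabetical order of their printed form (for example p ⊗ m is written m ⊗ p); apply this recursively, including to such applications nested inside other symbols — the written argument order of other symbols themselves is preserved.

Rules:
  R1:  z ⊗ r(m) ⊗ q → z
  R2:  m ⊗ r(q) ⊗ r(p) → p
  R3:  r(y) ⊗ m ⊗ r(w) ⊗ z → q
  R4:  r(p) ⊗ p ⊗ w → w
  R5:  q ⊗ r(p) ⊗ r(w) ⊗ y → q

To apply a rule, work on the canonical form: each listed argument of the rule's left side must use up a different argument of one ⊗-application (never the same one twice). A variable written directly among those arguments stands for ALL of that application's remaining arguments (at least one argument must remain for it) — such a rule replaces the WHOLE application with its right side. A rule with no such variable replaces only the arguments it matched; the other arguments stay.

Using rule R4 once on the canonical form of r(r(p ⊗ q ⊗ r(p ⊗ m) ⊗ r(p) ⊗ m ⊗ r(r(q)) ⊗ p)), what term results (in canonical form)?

Canonical form:  r(r(m ⊗ p ⊗ q ⊗ r(m ⊗ p) ⊗ r(p) ⊗ r(r(q))))
R4 matches:  uses p, r(p);  w := m ⊗ q ⊗ r(m ⊗ p) ⊗ r(r(q))
The variable takes the whole remainder — replace the entire application.
New term:  r(r(m ⊗ q ⊗ r(m ⊗ p) ⊗ r(r(q))))

Answer: r(r(m ⊗ q ⊗ r(m ⊗ p) ⊗ r(r(q))))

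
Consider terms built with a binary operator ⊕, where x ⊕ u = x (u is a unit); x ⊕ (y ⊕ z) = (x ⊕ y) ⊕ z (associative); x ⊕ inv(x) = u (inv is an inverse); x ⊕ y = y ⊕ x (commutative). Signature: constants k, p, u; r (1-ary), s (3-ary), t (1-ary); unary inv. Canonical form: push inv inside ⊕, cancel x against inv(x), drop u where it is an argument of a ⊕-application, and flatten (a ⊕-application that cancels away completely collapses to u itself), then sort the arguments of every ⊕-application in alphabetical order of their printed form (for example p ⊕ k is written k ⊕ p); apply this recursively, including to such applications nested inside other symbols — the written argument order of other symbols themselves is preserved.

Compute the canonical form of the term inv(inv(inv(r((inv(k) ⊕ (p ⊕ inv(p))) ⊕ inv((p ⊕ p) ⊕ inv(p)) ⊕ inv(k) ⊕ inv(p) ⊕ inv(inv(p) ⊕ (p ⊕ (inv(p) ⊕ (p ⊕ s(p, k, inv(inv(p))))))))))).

Answer: inv(r(inv(k) ⊕ inv(k) ⊕ inv(p) ⊕ inv(p) ⊕ inv(s(p, k, p))))

Derivation:
Push inv inside:  distribute inv over ⊕ and collapse double inv
Collect terms:  inv(r(inv(k) ⊕ inv(k) ⊕ inv(p) ⊕ inv(p) ⊕ inv(s(p, k, p))))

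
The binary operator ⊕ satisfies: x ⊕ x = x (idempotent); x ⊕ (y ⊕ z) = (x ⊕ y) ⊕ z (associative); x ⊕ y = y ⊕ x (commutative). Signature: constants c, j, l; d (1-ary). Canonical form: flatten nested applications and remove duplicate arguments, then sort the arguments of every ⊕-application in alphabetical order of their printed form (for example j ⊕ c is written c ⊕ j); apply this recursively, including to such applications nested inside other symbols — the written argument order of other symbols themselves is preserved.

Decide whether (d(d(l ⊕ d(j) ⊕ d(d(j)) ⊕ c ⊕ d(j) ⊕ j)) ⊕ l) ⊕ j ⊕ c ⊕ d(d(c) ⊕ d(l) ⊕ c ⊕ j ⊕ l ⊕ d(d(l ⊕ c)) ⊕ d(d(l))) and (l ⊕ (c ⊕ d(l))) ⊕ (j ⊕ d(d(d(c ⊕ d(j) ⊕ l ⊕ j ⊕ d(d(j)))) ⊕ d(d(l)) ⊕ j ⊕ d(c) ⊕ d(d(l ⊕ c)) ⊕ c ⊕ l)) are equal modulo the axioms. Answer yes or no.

Answer: no — c ⊕ d(c ⊕ d(c) ⊕ d(d(c ⊕ l)) ⊕ d(d(l)) ⊕ d(l) ⊕ j ⊕ l) ⊕ d(d(c ⊕ d(d(j)) ⊕ d(j) ⊕ j ⊕ l)) ⊕ j ⊕ l vs c ⊕ d(c ⊕ d(c) ⊕ d(d(c ⊕ d(d(j)) ⊕ d(j) ⊕ j ⊕ l)) ⊕ d(d(c ⊕ l)) ⊕ d(d(l)) ⊕ j ⊕ l) ⊕ d(l) ⊕ j ⊕ l

Derivation:
Left:  (d(d(l ⊕ d(j) ⊕ d(d(j)) ⊕ c ⊕ d(j) ⊕ j)) ⊕ l) ⊕ j ⊕ c ⊕ d(d(c) ⊕ d(l) ⊕ c ⊕ j ⊕ l ⊕ d(d(l ⊕ c)) ⊕ d(d(l)))
  Merge nested applications:  d(d(l ⊕ d(j) ⊕ d(d(j)) ⊕ c ⊕ d(j) ⊕ j)) ⊕ l ⊕ j ⊕ c ⊕ d(d(c) ⊕ d(l) ⊕ c ⊕ j ⊕ l ⊕ d(d(l ⊕ c)) ⊕ d(d(l)))
  Simplify inside:  d(d(l ⊕ d(j) ⊕ d(d(j)) ⊕ c ⊕ d(j) ⊕ j))  →  d(d(c ⊕ d(d(j)) ⊕ d(j) ⊕ j ⊕ l))
  Simplify inside:  d(d(c) ⊕ d(l) ⊕ c ⊕ j ⊕ l ⊕ d(d(l ⊕ c)) ⊕ d(d(l)))  →  d(c ⊕ d(c) ⊕ d(d(c ⊕ l)) ⊕ d(d(l)) ⊕ d(l) ⊕ j ⊕ l)
  Sort arguments:  c ⊕ d(c ⊕ d(c) ⊕ d(d(c ⊕ l)) ⊕ d(d(l)) ⊕ d(l) ⊕ j ⊕ l) ⊕ d(d(c ⊕ d(d(j)) ⊕ d(j) ⊕ j ⊕ l)) ⊕ j ⊕ l
Right:  (l ⊕ (c ⊕ d(l))) ⊕ (j ⊕ d(d(d(c ⊕ d(j) ⊕ l ⊕ j ⊕ d(d(j)))) ⊕ d(d(l)) ⊕ j ⊕ d(c) ⊕ d(d(l ⊕ c)) ⊕ c ⊕ l))
  Merge nested applications:  l ⊕ c ⊕ d(l) ⊕ j ⊕ d(d(d(c ⊕ d(j) ⊕ l ⊕ j ⊕ d(d(j)))) ⊕ d(d(l)) ⊕ j ⊕ d(c) ⊕ d(d(l ⊕ c)) ⊕ c ⊕ l)
  Simplify inside:  d(d(d(c ⊕ d(j) ⊕ l ⊕ j ⊕ d(d(j)))) ⊕ d(d(l)) ⊕ j ⊕ d(c) ⊕ d(d(l ⊕ c)) ⊕ c ⊕ l)  →  d(c ⊕ d(c) ⊕ d(d(c ⊕ d(d(j)) ⊕ d(j) ⊕ j ⊕ l)) ⊕ d(d(c ⊕ l)) ⊕ d(d(l)) ⊕ j ⊕ l)
  Order the arguments:  c ⊕ d(c ⊕ d(c) ⊕ d(d(c ⊕ d(d(j)) ⊕ d(j) ⊕ j ⊕ l)) ⊕ d(d(c ⊕ l)) ⊕ d(d(l)) ⊕ j ⊕ l) ⊕ d(l) ⊕ j ⊕ l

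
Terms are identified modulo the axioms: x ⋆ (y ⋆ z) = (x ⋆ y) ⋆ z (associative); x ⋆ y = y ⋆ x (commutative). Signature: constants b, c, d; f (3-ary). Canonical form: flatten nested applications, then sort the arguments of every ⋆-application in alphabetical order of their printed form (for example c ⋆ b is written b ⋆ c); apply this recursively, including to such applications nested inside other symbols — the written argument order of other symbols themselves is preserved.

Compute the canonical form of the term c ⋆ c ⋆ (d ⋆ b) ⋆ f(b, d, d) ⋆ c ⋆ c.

Answer: b ⋆ c ⋆ c ⋆ c ⋆ c ⋆ d ⋆ f(b, d, d)

Derivation:
Merge nested applications:  c ⋆ c ⋆ d ⋆ b ⋆ f(b, d, d) ⋆ c ⋆ c
Sort:  b ⋆ c ⋆ c ⋆ c ⋆ c ⋆ d ⋆ f(b, d, d)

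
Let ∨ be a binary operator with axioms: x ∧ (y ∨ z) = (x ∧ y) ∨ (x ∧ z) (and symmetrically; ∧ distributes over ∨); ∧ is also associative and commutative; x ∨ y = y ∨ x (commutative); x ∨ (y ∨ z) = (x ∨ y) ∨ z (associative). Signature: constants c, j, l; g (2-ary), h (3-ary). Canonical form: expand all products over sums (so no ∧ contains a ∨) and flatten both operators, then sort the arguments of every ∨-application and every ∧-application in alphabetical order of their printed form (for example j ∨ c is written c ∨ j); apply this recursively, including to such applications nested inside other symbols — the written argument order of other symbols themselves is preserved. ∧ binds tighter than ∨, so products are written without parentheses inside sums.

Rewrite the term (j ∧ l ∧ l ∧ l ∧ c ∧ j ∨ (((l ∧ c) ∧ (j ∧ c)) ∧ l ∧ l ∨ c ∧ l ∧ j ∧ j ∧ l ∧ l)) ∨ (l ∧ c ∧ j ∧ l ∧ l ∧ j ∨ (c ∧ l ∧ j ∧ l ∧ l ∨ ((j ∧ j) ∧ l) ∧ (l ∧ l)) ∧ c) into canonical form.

Expand:  c ∧ j ∧ j ∧ l ∧ l ∧ l ∨ c ∧ c ∧ j ∧ l ∧ l ∧ l ∨ c ∧ j ∧ j ∧ l ∧ l ∧ l ∨ c ∧ j ∧ j ∧ l ∧ l ∧ l ∨ c ∧ c ∧ j ∧ l ∧ l ∧ l ∨ c ∧ j ∧ j ∧ l ∧ l ∧ l
Sort arguments:  c ∧ c ∧ j ∧ l ∧ l ∧ l ∨ c ∧ c ∧ j ∧ l ∧ l ∧ l ∨ c ∧ j ∧ j ∧ l ∧ l ∧ l ∨ c ∧ j ∧ j ∧ l ∧ l ∧ l ∨ c ∧ j ∧ j ∧ l ∧ l ∧ l ∨ c ∧ j ∧ j ∧ l ∧ l ∧ l

Answer: c ∧ c ∧ j ∧ l ∧ l ∧ l ∨ c ∧ c ∧ j ∧ l ∧ l ∧ l ∨ c ∧ j ∧ j ∧ l ∧ l ∧ l ∨ c ∧ j ∧ j ∧ l ∧ l ∧ l ∨ c ∧ j ∧ j ∧ l ∧ l ∧ l ∨ c ∧ j ∧ j ∧ l ∧ l ∧ l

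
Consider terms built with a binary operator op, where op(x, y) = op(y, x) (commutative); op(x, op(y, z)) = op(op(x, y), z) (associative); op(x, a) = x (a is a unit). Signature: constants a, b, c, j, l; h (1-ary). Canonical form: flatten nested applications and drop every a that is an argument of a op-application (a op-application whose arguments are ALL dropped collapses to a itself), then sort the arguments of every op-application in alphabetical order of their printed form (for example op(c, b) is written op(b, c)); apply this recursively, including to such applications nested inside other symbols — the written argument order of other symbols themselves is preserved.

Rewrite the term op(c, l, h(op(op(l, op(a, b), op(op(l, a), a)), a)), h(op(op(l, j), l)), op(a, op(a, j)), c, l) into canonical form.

Flatten:  op(c, l, h(op(op(l, op(a, b), op(op(l, a), a)), a)), h(op(op(l, j), l)), a, a, j, c, l)
Simplify inside:  h(op(op(l, op(a, b), op(op(l, a), a)), a))  →  h(op(b, l, l))
Simplify inside:  h(op(op(l, j), l))  →  h(op(j, l, l))
Units out:  drop a (×2)
Sort arguments:  op(c, c, h(op(b, l, l)), h(op(j, l, l)), j, l, l)

Answer: op(c, c, h(op(b, l, l)), h(op(j, l, l)), j, l, l)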